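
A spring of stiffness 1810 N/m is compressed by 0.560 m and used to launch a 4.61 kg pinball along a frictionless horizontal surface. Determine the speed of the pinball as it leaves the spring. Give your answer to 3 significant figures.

v = 11.1 m/s

Conservation of energy: ½kx² = ½mv²
v = x√(k/m) = 0.560 × √(1810/4.61) = 11.10 m/s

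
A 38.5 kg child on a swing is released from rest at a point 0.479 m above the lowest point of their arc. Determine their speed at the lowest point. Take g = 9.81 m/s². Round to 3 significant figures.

Equating total energy at the two states: mgh = ½mv²
v = √(2gh) = √(2 × 9.81 × 0.479) = √9.3980 = 3.066 m/s

v = 3.07 m/s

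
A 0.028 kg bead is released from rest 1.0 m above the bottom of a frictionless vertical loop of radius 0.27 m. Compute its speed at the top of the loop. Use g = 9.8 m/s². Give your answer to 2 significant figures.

Energy conservation: mgh = ½mv_top² + mg(2r)
v_top² = 2g(h − 2r) = 2(9.8)(1.0 − 0.5400) = 9.016
v_top = 3.003 m/s

v = 3.0 m/s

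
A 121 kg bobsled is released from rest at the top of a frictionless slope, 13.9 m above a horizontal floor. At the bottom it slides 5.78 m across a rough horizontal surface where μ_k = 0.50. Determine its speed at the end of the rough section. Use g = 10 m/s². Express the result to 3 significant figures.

Energy bookkeeping (friction removes W_f = μ_k N d):
mgh = ½mv² + μ_k m g d
W_f = μ_k mg d = (0.50)(121)(10)(5.78) = 3497 J
½mv² = mgh − W_f = 16819 − 3497 = 13322 J
v = √(2 × 13322/121) = 14.84 m/s

v = 14.8 m/s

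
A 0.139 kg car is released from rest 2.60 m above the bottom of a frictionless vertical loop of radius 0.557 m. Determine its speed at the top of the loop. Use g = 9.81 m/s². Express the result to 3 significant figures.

Energy conservation: mgh = ½mv_top² + mg(2r)
v_top² = 2g(h − 2r) = 2(9.81)(2.60 − 1.114) = 29.16
v_top = 5.400 m/s

v = 5.40 m/s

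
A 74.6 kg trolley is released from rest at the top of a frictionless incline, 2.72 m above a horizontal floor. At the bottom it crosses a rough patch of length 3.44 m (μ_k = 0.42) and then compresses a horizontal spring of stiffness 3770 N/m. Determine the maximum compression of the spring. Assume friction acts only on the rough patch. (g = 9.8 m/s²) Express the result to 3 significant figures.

x = 0.703 m

Initial energy: E₁ = mgh = (74.6)(9.8)(2.72) = 1988.5 J
Friction removes W_f = μ_k mg d = (0.42)(74.6)(9.8)(3.44) = 1056 J
Energy reaching the spring: E = 1988.5 − 1056 = 932.27 J
At max compression ½kx² = E ⇒ x = √(2E/k) = √(2 × 932.27/3770) = 0.7033 m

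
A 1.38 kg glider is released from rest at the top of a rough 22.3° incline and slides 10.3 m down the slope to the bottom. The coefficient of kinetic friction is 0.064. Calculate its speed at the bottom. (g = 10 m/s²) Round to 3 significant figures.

v = 8.12 m/s

Work–energy: mg(L sinθ) − μ_k(mg cosθ)L = ½mv²
mgh = mgL sinθ = (1.38)(10)(10.3)sin22.3° = 53.936 J
W_f = μ_k mg cosθ · L = (0.064)(1.38)(10)cos22.3°·10.3 = 8.417 J
½mv² = 53.936 − 8.417 = 45.519 J
v = √(2 × 45.519/1.38) = 8.122 m/s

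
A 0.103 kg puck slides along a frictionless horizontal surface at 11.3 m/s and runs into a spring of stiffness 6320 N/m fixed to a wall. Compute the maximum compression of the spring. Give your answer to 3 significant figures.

At max compression the puck is momentarily at rest: ½mv² = ½kx²
x = v√(m/k) = 11.3 × √(0.103/6320) = 0.04562 m

x = 0.0456 m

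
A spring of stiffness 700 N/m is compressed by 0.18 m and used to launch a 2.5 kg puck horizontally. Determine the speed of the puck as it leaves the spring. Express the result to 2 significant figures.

The puck leaves the spring when the spring is at natural length, so ½kx² = ½mv²
v = x√(k/m) = 0.18 × √(700/2.5) = 3.012 m/s

v = 3.0 m/s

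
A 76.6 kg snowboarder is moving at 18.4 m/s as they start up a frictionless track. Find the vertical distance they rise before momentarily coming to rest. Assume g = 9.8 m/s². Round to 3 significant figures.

h = 17.3 m

By energy conservation, ½mv² = mgh
h = v²/(2g) = 18.4²/(2 × 9.8) = 17.27 m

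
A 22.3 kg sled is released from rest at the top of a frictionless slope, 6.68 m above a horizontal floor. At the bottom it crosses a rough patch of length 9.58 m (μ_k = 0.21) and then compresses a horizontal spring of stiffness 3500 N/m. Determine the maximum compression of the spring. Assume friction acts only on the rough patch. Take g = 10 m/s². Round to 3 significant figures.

x = 0.771 m

Initial energy: E₁ = mgh = (22.3)(10)(6.68) = 1489.6 J
Friction removes W_f = μ_k mg d = (0.21)(22.3)(10)(9.58) = 448.6 J
Energy reaching the spring: E = 1489.6 − 448.6 = 1041.0 J
At max compression ½kx² = E ⇒ x = √(2E/k) = √(2 × 1041.0/3500) = 0.7713 m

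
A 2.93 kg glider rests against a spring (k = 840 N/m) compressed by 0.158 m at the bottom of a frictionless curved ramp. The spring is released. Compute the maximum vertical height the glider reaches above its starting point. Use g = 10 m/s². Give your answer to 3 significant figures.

At maximum height the glider is at rest, so ½kx² = mgh
h = kx²/(2mg) = (840)(0.158)²/(2 × 2.93 × 10) = 0.3578 m

h = 0.358 m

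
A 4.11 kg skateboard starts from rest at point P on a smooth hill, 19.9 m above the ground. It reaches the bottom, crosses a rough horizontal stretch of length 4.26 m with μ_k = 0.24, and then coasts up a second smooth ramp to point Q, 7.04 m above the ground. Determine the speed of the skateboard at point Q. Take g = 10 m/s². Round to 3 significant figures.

v = 15.4 m/s

Energy at P: mgh₁ = (4.11)(10)(19.9) = 817.89 J
Friction loss: W_f = μ_k mg d = 42.02 J
At Q: ½mv² + mgh₂ = mgh₁ − W_f
½mv² = 817.89 − 42.02 − 289.34 = 486.53 J
v = √(2 × 486.53/4.11) = 15.39 m/s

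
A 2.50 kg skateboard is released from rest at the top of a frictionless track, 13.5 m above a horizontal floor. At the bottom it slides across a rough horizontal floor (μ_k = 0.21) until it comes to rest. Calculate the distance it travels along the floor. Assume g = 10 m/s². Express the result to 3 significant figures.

Energy at the top = energy at the end + work done against friction:
At rest all PE has been dissipated by friction: mgh = μ_k m g d
d = h/μ_k = 13.5/0.21 = 64.29 m

d = 64.3 m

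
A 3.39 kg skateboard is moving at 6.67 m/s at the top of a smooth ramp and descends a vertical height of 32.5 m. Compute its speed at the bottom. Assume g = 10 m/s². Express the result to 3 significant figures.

v = 26.4 m/s

Mechanical energy is conserved (no friction): ½mv₀² + mgh = ½mv²
v² = v₀² + 2gh = (6.67)² + 2(10)(32.5) = 694.49
v = √694.49 = 26.35 m/s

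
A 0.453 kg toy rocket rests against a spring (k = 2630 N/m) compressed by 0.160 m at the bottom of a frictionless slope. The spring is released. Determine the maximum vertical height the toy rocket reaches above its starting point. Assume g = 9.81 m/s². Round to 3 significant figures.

h = 7.58 m

All spring PE becomes gravitational PE at the highest point: ½kx² = mgh
h = kx²/(2mg) = (2630)(0.160)²/(2 × 0.453 × 9.81) = 7.575 m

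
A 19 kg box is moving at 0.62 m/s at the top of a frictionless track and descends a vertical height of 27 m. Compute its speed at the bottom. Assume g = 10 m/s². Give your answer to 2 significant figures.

By conservation of mechanical energy, ½mv₀² + mgh = ½mv²
The mass cancels from both sides.
v² = v₀² + 2gh = (0.62)² + 2(10)(27) = 540.38
v = √540.38 = 23.25 m/s

v = 23 m/s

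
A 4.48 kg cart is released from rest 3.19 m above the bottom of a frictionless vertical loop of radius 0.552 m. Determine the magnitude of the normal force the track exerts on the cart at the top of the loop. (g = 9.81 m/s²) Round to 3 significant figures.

Energy from release to top (height 2r): mgh = ½mv_top² + mg(2r)
v_top² = 2g(h − 2r) = 2(9.81)(3.19 − 1.104) = 40.927 m²/s²
At the top, both N and weight point toward the centre: N + mg = mv_top²/r
N = m(v_top²/r − g) = 4.48(40.927/0.552 − 9.81) = 288.2 N

N = 288 N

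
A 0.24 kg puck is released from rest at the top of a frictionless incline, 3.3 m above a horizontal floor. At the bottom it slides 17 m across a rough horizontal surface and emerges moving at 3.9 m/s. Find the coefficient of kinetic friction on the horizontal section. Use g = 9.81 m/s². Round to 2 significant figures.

μ_k = 0.15

Applying the work–energy principle:
mgh = ½mv² + μ_k m g d
mgh = 7.7695 J; ½mv² = 1.8252 J
W_f = 7.7695 − 1.8252 = 5.944 J
μ_k = W_f/(mg·d) = 5.944/(2.354 × 17) = 0.1485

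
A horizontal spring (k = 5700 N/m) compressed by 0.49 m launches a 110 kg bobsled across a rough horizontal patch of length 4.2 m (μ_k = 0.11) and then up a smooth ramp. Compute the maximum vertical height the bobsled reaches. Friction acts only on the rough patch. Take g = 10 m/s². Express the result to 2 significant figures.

Spring energy: E₀ = ½kx² = ½(5700)(0.49)² = 684.28 J
Friction: W_f = μ_k mg d = (0.11)(110)(10)(4.2) = 508.2 J
Energy at base of ramp: E = 684.28 − 508.2 = 176.08 J
At max height all remaining energy is PE: mgh = E ⇒ h = E/(mg) = 176.08/(110 × 10) = 0.1601 m

h = 0.16 m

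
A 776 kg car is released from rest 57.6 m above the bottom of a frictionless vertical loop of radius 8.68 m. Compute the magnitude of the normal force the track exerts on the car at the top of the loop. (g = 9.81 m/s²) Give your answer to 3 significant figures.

N = 63000 N

Energy from release to top (height 2r): mgh = ½mv_top² + mg(2r)
v_top² = 2g(h − 2r) = 2(9.81)(57.6 − 17.36) = 789.51 m²/s²
At the top, both N and weight point toward the centre: N + mg = mv_top²/r
N = m(v_top²/r − g) = 776(789.51/8.68 − 9.81) = 62970 N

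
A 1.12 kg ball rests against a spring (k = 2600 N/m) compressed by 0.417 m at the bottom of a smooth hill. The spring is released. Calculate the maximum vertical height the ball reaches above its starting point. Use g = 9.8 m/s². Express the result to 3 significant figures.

Energy conservation from release to the highest point: ½kx² = mgh
h = kx²/(2mg) = (2600)(0.417)²/(2 × 1.12 × 9.8) = 20.60 m

h = 20.6 m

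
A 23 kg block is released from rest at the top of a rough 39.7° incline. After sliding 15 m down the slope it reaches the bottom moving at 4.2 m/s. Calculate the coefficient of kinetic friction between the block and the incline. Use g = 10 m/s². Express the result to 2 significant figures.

mgh = ½mv² + μ_k (mg cosθ) L, with h = L sinθ
mgL sinθ = 2203.7 J; ½mv² = 202.86 J
W_f = 2203.7 − 202.86 = 2001 J
μ_k = W_f/(mg cosθ · L) = 2001/(177.0 × 15) = 0.7538

μ_k = 0.75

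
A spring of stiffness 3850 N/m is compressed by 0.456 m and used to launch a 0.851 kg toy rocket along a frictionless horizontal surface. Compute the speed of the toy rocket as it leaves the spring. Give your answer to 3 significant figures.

The toy rocket leaves the spring when the spring is at natural length, so ½kx² = ½mv²
v = x√(k/m) = 0.456 × √(3850/0.851) = 30.67 m/s

v = 30.7 m/s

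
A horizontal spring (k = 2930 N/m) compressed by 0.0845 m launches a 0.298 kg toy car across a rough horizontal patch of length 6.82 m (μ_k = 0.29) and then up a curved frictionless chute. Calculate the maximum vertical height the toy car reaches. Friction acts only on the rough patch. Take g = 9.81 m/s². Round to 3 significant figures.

Spring energy: E₀ = ½kx² = ½(2930)(0.0845)² = 10.460 J
Friction: W_f = μ_k mg d = (0.29)(0.298)(9.81)(6.82) = 5.782 J
Energy at base of ramp: E = 10.460 − 5.782 = 4.6786 J
At max height all remaining energy is PE: mgh = E ⇒ h = E/(mg) = 4.6786/(0.298 × 9.81) = 1.600 m

h = 1.60 m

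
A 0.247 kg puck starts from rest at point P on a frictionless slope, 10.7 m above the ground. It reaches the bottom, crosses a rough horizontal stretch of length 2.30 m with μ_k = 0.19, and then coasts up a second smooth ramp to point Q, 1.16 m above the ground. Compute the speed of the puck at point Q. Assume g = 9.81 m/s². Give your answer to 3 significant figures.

Energy at P: mgh₁ = (0.247)(9.81)(10.7) = 25.927 J
Friction loss: W_f = μ_k mg d = 1.059 J
At Q: ½mv² + mgh₂ = mgh₁ − W_f
½mv² = 25.927 − 1.059 − 2.8108 = 22.057 J
v = √(2 × 22.057/0.247) = 13.36 m/s

v = 13.4 m/s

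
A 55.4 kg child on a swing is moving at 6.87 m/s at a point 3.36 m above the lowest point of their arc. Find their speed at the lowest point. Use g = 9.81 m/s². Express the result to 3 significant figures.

v = 10.6 m/s

Energy conservation between the two points: ½mv₀² + mgh = ½mv²
v² = v₀² + 2gh = (6.87)² + 2(9.81)(3.36) = 113.12
v = √113.12 = 10.64 m/s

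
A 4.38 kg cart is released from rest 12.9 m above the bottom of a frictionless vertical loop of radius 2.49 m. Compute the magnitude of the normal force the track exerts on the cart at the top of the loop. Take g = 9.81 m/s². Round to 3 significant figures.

Energy from release to top (height 2r): mgh = ½mv_top² + mg(2r)
v_top² = 2g(h − 2r) = 2(9.81)(12.9 − 4.980) = 155.39 m²/s²
At the top, both N and weight point toward the centre: N + mg = mv_top²/r
N = m(v_top²/r − g) = 4.38(155.39/2.49 − 9.81) = 230.4 N

N = 230 N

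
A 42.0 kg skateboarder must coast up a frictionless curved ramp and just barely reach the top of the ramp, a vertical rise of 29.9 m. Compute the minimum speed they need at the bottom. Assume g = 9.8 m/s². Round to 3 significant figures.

v = 24.2 m/s

At the top they are momentarily at rest, so all KE converts to PE: ½mv² = mgh
v = √(2gh) = √(2 × 9.8 × 29.9) = 24.21 m/s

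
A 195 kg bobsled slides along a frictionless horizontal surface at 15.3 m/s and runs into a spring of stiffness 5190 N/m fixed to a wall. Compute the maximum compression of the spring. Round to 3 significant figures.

At max compression the bobsled is momentarily at rest: ½mv² = ½kx²
x = v√(m/k) = 15.3 × √(195/5190) = 2.966 m

x = 2.97 m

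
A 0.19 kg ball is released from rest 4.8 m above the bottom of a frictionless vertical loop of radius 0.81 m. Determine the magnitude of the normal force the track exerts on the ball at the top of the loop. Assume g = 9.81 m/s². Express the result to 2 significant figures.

Energy from release to top (height 2r): mgh = ½mv_top² + mg(2r)
v_top² = 2g(h − 2r) = 2(9.81)(4.8 − 1.620) = 62.392 m²/s²
At the top, both N and weight point toward the centre: N + mg = mv_top²/r
N = m(v_top²/r − g) = 0.19(62.392/0.81 − 9.81) = 12.77 N

N = 13 N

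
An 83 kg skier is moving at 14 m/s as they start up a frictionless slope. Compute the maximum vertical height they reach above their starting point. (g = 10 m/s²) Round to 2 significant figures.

h = 9.8 m

By energy conservation, ½mv² = mgh
h = v²/(2g) = 14²/(2 × 10) = 9.800 m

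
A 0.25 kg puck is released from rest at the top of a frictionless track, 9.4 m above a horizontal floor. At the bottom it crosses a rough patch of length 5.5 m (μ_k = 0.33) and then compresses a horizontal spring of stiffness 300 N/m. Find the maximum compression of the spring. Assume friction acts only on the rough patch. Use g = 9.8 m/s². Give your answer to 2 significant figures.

x = 0.35 m

Initial energy: E₁ = mgh = (0.25)(9.8)(9.4) = 23.030 J
Friction removes W_f = μ_k mg d = (0.33)(0.25)(9.8)(5.5) = 4.447 J
Energy reaching the spring: E = 23.030 − 4.447 = 18.583 J
At max compression ½kx² = E ⇒ x = √(2E/k) = √(2 × 18.583/300) = 0.3520 m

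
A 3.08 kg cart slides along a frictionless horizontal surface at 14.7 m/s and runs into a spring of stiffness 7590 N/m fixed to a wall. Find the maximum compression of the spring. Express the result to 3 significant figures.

Conservation of energy between contact and max compression: ½mv² = ½kx²
x = v√(m/k) = 14.7 × √(3.08/7590) = 0.2961 m

x = 0.296 m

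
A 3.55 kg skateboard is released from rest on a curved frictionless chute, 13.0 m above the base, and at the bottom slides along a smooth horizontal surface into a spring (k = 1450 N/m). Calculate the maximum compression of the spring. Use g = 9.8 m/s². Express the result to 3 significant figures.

Energy conservation (no friction) from release to max compression: mgh = ½kx²
x = √(2mgh/k) = √(2 × 3.55 × 9.8 × 13.0 / 1450) = 0.7898 m

x = 0.790 m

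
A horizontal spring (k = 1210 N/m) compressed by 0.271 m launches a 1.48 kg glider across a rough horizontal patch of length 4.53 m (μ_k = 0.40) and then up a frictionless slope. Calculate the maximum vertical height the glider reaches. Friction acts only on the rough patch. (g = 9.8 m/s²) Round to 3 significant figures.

h = 1.25 m

Spring energy: E₀ = ½kx² = ½(1210)(0.271)² = 44.432 J
Friction: W_f = μ_k mg d = (0.40)(1.48)(9.8)(4.53) = 26.28 J
Energy at base of ramp: E = 44.432 − 26.28 = 18.151 J
At max height all remaining energy is PE: mgh = E ⇒ h = E/(mg) = 18.151/(1.48 × 9.8) = 1.251 m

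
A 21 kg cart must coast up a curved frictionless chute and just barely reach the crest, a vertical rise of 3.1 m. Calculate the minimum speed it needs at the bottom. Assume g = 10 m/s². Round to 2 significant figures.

v = 7.9 m/s

At the top it is momentarily at rest, so all KE converts to PE: ½mv² = mgh
v = √(2gh) = √(2 × 10 × 3.1) = 7.874 m/s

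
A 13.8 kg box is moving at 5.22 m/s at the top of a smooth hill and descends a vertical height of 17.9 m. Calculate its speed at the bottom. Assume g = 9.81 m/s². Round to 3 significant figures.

v = 19.5 m/s

Energy conservation between the two points: ½mv₀² + mgh = ½mv²
The mass cancels from both sides.
v² = v₀² + 2gh = (5.22)² + 2(9.81)(17.9) = 378.45
v = √378.45 = 19.45 m/s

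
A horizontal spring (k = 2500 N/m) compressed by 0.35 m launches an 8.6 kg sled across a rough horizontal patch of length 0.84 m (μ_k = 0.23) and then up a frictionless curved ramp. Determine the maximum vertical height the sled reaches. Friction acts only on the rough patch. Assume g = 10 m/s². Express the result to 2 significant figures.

Spring energy: E₀ = ½kx² = ½(2500)(0.35)² = 153.12 J
Friction: W_f = μ_k mg d = (0.23)(8.6)(10)(0.84) = 16.62 J
Energy at base of ramp: E = 153.12 − 16.62 = 136.51 J
At max height all remaining energy is PE: mgh = E ⇒ h = E/(mg) = 136.51/(8.6 × 10) = 1.587 m

h = 1.6 m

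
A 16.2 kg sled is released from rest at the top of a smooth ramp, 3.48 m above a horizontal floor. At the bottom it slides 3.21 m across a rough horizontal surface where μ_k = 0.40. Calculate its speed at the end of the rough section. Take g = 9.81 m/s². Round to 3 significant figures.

v = 6.56 m/s

Applying the work–energy principle:
mgh = ½mv² + μ_k m g d
W_f = μ_k mg d = (0.40)(16.2)(9.81)(3.21) = 204.1 J
½mv² = mgh − W_f = 553.05 − 204.1 = 348.99 J
v = √(2 × 348.99/16.2) = 6.564 m/s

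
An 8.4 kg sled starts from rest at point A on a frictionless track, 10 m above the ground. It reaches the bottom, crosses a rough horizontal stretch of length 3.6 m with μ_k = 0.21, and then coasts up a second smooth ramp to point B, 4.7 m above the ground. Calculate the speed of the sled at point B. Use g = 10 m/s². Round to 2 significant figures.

Energy at A: mgh₁ = (8.4)(10)(10) = 840.00 J
Friction loss: W_f = μ_k mg d = 63.50 J
At B: ½mv² + mgh₂ = mgh₁ − W_f
½mv² = 840.00 − 63.50 − 394.80 = 381.70 J
v = √(2 × 381.70/8.4) = 9.533 m/s

v = 9.5 m/s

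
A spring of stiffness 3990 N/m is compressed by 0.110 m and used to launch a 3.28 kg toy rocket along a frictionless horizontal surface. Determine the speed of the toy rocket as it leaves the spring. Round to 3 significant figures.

v = 3.84 m/s

Spring PE converts entirely to kinetic energy: ½kx² = ½mv²
v = x√(k/m) = 0.110 × √(3990/3.28) = 3.837 m/s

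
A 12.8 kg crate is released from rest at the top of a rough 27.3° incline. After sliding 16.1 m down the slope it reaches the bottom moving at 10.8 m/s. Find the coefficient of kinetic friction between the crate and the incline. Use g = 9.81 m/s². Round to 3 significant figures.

mgh = ½mv² + μ_k (mg cosθ) L, with h = L sinθ
mgL sinθ = 927.23 J; ½mv² = 746.50 J
W_f = 927.23 − 746.50 = 180.7 J
μ_k = W_f/(mg cosθ · L) = 180.7/(111.6 × 16.1) = 0.1006

μ_k = 0.101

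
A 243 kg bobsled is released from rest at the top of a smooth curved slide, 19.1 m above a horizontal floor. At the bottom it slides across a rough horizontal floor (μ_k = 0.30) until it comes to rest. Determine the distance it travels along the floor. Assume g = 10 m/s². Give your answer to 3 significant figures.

d = 63.7 m

Applying the work–energy principle:
At rest all PE has been dissipated by friction: mgh = μ_k m g d
d = h/μ_k = 19.1/0.30 = 63.67 m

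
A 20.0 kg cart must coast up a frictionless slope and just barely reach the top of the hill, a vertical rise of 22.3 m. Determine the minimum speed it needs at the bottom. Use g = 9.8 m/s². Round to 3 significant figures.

v = 20.9 m/s

At the top it is momentarily at rest, so all KE converts to PE: ½mv² = mgh
v = √(2gh) = √(2 × 9.8 × 22.3) = 20.91 m/s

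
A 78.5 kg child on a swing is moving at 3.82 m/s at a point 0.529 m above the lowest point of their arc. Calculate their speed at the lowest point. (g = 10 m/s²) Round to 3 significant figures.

Equating total energy at the two states: ½mv₀² + mgh = ½mv²
v² = v₀² + 2gh = (3.82)² + 2(10)(0.529) = 25.172
v = √25.172 = 5.017 m/s

v = 5.02 m/s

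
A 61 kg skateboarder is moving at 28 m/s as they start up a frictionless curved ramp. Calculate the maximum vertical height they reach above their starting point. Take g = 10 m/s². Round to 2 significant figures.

h = 39 m

Setting KE at the bottom equal to PE gained: ½mv² = mgh
h = v²/(2g) = 28²/(2 × 10) = 39.20 m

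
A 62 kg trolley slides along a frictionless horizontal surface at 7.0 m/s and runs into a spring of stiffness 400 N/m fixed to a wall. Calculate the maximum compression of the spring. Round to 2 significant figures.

x = 2.8 m

At max compression the trolley is momentarily at rest: ½mv² = ½kx²
x = v√(m/k) = 7.0 × √(62/400) = 2.756 m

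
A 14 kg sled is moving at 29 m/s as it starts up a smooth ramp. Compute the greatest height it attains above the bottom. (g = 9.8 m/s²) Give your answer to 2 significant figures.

h = 43 m

Setting KE at the bottom equal to PE gained: ½mv² = mgh
h = v²/(2g) = 29²/(2 × 9.8) = 42.91 m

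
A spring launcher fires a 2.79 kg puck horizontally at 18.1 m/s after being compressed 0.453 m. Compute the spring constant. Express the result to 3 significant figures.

Energy stored in the spring equals the launch KE: ½kx² = ½mv²
k = mv²/x² = (2.79)(18.1)²/(0.453)² = 4454 N/m

k = 4450 N/m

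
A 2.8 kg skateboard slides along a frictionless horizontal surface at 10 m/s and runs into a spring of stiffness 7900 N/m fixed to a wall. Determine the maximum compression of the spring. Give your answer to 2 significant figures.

All KE is stored as spring PE at maximum compression: ½mv² = ½kx²
x = v√(m/k) = 10 × √(2.8/7900) = 0.1883 m

x = 0.19 m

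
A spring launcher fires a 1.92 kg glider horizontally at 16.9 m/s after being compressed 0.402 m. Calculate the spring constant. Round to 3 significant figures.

Spring PE at full compression equals KE at release: ½kx² = ½mv²
k = mv²/x² = (1.92)(16.9)²/(0.402)² = 3393 N/m

k = 3390 N/m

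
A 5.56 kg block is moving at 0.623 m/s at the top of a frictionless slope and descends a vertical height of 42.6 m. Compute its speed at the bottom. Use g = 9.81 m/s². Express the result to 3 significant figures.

v = 28.9 m/s

Equating total energy at the two states: ½mv₀² + mgh = ½mv²
v² = v₀² + 2gh = (0.623)² + 2(9.81)(42.6) = 836.20
v = √836.20 = 28.92 m/s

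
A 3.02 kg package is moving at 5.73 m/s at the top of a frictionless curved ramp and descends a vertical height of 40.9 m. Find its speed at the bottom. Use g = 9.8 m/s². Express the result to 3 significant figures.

By conservation of mechanical energy, ½mv₀² + mgh = ½mv²
The mass cancels from both sides.
v² = v₀² + 2gh = (5.73)² + 2(9.8)(40.9) = 834.47
v = √834.47 = 28.89 m/s

v = 28.9 m/s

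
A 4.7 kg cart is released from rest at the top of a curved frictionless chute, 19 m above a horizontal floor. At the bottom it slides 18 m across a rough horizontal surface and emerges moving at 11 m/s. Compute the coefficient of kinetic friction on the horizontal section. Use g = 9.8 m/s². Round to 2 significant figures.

μ_k = 0.71

Energy at the top = energy at the end + work done against friction:
mgh = ½mv² + μ_k m g d
mgh = 875.14 J; ½mv² = 284.35 J
W_f = 875.14 − 284.35 = 590.8 J
μ_k = W_f/(mg·d) = 590.8/(46.06 × 18) = 0.7126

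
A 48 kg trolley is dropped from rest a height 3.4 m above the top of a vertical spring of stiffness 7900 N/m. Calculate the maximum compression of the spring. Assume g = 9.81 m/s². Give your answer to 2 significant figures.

Let x be the compression. The total drop is H + x, and the trolley is instantaneously at rest at max compression, so energy conservation gives:
mg(H + x) = ½kx²
½(7900)x² − (48)(9.81)x − (48)(9.81)(3.4) = 0
3950x² − 470.9x − 1601 = 0
x = [470.9 + √(221728 + 2.5296e+07)]/(2 × 3950) = 0.6990 m

x = 0.70 m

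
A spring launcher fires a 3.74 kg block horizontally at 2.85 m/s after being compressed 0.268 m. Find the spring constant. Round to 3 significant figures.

½kx² = ½mv²
k = mv²/x² = (3.74)(2.85)²/(0.268)² = 423.0 N/m

k = 423 N/m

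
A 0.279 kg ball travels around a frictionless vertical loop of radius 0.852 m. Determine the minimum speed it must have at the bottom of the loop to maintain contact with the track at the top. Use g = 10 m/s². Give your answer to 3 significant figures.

At the top: mg = mv_top²/r ⇒ v_top² = gr = 8.520 m²/s²
Energy from bottom to top (height 2r): ½mv_bot² = ½mv_top² + mg(2r)
v_bot² = gr + 4gr = 5gr = 42.60
v_bot = √(5gr) = 6.527 m/s

v = 6.53 m/s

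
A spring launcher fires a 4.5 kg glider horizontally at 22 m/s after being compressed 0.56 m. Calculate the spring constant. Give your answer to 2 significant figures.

k = 6900 N/m

½kx² = ½mv²
k = mv²/x² = (4.5)(22)²/(0.56)² = 6945 N/m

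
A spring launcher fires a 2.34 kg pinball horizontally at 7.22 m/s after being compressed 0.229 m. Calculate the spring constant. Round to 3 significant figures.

k = 2330 N/m

Spring PE at full compression equals KE at release: ½kx² = ½mv²
k = mv²/x² = (2.34)(7.22)²/(0.229)² = 2326 N/m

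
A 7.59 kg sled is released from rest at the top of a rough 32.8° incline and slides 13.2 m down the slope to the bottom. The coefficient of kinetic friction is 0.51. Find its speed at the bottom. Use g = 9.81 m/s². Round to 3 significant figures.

v = 5.41 m/s

Taking the bottom as reference, mgh = ½mv² + μ_k N L with h = L sinθ, N = mg cosθ:
mgh = mgL sinθ = (7.59)(9.81)(13.2)sin32.8° = 532.41 J
W_f = μ_k mg cosθ · L = (0.51)(7.59)(9.81)cos32.8°·13.2 = 421.3 J
½mv² = 532.41 − 421.3 = 111.08 J
v = √(2 × 111.08/7.59) = 5.410 m/s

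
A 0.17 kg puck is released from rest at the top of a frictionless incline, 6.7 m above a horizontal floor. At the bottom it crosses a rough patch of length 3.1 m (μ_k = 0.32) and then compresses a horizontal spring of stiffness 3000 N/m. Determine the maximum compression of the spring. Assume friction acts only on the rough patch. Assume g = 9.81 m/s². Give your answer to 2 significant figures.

Initial energy: E₁ = mgh = (0.17)(9.81)(6.7) = 11.174 J
Friction removes W_f = μ_k mg d = (0.32)(0.17)(9.81)(3.1) = 1.654 J
Energy reaching the spring: E = 11.174 − 1.654 = 9.5192 J
At max compression ½kx² = E ⇒ x = √(2E/k) = √(2 × 9.5192/3000) = 0.07966 m

x = 0.080 m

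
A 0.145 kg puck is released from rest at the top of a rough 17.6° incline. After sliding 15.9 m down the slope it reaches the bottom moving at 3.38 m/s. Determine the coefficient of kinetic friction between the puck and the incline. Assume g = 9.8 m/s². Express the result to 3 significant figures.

μ_k = 0.279

mgh = ½mv² + μ_k (mg cosθ) L, with h = L sinθ
mgL sinθ = 6.8317 J; ½mv² = 0.82827 J
W_f = 6.8317 − 0.82827 = 6.003 J
μ_k = W_f/(mg cosθ · L) = 6.003/(1.354 × 15.9) = 0.2788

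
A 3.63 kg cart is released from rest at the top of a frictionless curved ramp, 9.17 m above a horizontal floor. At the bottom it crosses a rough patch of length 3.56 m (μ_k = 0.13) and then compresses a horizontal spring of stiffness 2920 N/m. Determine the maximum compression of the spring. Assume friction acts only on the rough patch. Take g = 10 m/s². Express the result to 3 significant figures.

Initial energy: E₁ = mgh = (3.63)(10)(9.17) = 332.87 J
Friction removes W_f = μ_k mg d = (0.13)(3.63)(10)(3.56) = 16.80 J
Energy reaching the spring: E = 332.87 − 16.80 = 316.07 J
At max compression ½kx² = E ⇒ x = √(2E/k) = √(2 × 316.07/2920) = 0.4653 m

x = 0.465 m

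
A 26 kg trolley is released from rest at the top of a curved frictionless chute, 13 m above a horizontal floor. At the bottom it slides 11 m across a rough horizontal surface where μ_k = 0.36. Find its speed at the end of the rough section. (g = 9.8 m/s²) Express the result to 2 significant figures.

v = 13 m/s

Energy bookkeeping (friction removes W_f = μ_k N d):
mgh = ½mv² + μ_k m g d
W_f = μ_k mg d = (0.36)(26)(9.8)(11) = 1009 J
½mv² = mgh − W_f = 3312.4 − 1009 = 2303.4 J
v = √(2 × 2303.4/26) = 13.31 m/s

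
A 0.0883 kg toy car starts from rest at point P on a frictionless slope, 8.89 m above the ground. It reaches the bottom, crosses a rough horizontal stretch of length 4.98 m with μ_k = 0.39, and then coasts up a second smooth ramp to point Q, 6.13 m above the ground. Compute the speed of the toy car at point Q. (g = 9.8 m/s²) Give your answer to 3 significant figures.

Energy at P: mgh₁ = (0.0883)(9.8)(8.89) = 7.6929 J
Friction loss: W_f = μ_k mg d = 1.681 J
At Q: ½mv² + mgh₂ = mgh₁ − W_f
½mv² = 7.6929 − 1.681 − 5.3045 = 0.70768 J
v = √(2 × 0.70768/0.0883) = 4.004 m/s

v = 4.00 m/s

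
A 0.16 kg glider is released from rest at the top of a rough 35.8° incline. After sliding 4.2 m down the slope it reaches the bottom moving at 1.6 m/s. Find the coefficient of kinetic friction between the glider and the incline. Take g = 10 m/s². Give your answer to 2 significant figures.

μ_k = 0.68

mgh = ½mv² + μ_k (mg cosθ) L, with h = L sinθ
mgL sinθ = 3.9309 J; ½mv² = 0.20480 J
W_f = 3.9309 − 0.20480 = 3.726 J
μ_k = W_f/(mg cosθ · L) = 3.726/(1.298 × 4.2) = 0.6836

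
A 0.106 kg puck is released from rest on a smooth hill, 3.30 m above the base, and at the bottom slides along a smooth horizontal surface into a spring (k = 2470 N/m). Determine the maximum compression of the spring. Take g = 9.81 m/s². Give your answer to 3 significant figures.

x = 0.0527 m

Energy conservation (no friction) from release to max compression: mgh = ½kx²
x = √(2mgh/k) = √(2 × 0.106 × 9.81 × 3.30 / 2470) = 0.05271 m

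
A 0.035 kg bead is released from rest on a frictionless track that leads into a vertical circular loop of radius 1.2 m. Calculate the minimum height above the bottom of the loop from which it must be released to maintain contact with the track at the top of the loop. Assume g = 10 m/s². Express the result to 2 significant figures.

At the top, for minimum speed gravity alone supplies the centripetal force: mg = mv_top²/r ⇒ v_top² = gr = 12.00 m²/s²
Energy conservation from release height h to the top (height 2r): mgh = ½mv_top² + mg(2r)
h = v_top²/(2g) + 2r = r/2 + 2r = 5r/2 = 3.000 m

h = 3.0 m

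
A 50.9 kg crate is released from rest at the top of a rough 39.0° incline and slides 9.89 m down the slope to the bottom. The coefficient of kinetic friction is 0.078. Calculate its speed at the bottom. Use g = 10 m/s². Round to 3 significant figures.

Energy: mgh = ½mv² + W_f, with h = L sinθ and W_f = μ_k (mg cosθ) L
mgh = mgL sinθ = (50.9)(10)(9.89)sin39.0° = 3168.0 J
W_f = μ_k mg cosθ · L = (0.078)(50.9)(10)cos39.0°·9.89 = 305.1 J
½mv² = 3168.0 − 305.1 = 2862.9 J
v = √(2 × 2862.9/50.9) = 10.61 m/s

v = 10.6 m/s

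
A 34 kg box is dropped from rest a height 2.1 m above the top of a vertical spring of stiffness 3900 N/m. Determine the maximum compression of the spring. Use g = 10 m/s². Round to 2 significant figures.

x = 0.70 m

Take the reference level at the top of the uncompressed spring. At max compression the box has fallen H + x and is momentarily at rest:
mg(H + x) = ½kx²
½(3900)x² − (34)(10)x − (34)(10)(2.1) = 0
1950x² − 340.0x − 714.0 = 0
x = [340.0 + √(115600 + 5.5692e+06)]/(2 × 1950) = 0.6985 m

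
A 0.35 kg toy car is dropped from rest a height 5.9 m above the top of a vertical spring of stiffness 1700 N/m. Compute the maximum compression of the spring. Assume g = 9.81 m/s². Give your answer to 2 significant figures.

Let x be the compression. The total drop is H + x, and the car is instantaneously at rest at max compression, so energy conservation gives:
mg(H + x) = ½kx²
½(1700)x² − (0.35)(9.81)x − (0.35)(9.81)(5.9) = 0
850.0x² − 3.433x − 20.26 = 0
x = [3.433 + √(11.79 + 68876)]/(2 × 850.0) = 0.1564 m

x = 0.16 m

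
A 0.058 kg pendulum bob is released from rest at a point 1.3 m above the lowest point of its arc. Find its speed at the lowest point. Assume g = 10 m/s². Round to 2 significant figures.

Mechanical energy is conserved (no friction): mgh = ½mv²
v = √(2gh) = √(2 × 10 × 1.3) = √26.000 = 5.099 m/s

v = 5.1 m/s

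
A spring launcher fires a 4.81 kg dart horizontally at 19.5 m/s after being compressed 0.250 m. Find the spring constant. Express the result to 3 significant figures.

k = 29300 N/m

½kx² = ½mv²
k = mv²/x² = (4.81)(19.5)²/(0.250)² = 29264 N/m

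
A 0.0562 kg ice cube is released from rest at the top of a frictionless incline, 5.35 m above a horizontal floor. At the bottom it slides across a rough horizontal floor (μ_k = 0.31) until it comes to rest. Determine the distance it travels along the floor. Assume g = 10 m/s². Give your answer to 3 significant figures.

d = 17.3 m

Energy at the top = energy at the end + work done against friction:
At rest all PE has been dissipated by friction: mgh = μ_k m g d
d = h/μ_k = 5.35/0.31 = 17.26 m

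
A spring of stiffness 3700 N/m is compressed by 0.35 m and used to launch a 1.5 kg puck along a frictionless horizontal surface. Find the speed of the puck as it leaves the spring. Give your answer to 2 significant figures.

v = 17 m/s

Spring PE converts entirely to kinetic energy: ½kx² = ½mv²
v = x√(k/m) = 0.35 × √(3700/1.5) = 17.38 m/s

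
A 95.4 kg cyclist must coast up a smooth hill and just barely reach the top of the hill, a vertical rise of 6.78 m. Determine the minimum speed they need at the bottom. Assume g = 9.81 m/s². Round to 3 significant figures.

At the top they are momentarily at rest, so all KE converts to PE: ½mv² = mgh
v = √(2gh) = √(2 × 9.81 × 6.78) = 11.53 m/s

v = 11.5 m/s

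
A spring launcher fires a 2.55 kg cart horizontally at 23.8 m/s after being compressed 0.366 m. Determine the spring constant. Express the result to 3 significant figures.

½kx² = ½mv²
k = mv²/x² = (2.55)(23.8)²/(0.366)² = 10783 N/m

k = 10800 N/m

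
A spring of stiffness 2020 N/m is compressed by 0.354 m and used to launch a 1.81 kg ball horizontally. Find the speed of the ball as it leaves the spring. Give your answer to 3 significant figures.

Conservation of energy: ½kx² = ½mv²
v = x√(k/m) = 0.354 × √(2020/1.81) = 11.83 m/s

v = 11.8 m/s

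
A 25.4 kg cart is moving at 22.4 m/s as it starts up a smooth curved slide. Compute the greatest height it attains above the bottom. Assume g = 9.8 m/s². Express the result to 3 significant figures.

h = 25.6 m

By energy conservation, ½mv² = mgh
h = v²/(2g) = 22.4²/(2 × 9.8) = 25.60 m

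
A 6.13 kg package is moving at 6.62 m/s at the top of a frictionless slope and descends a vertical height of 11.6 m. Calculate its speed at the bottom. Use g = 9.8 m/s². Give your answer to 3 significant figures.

Energy conservation between the two points: ½mv₀² + mgh = ½mv²
v² = v₀² + 2gh = (6.62)² + 2(9.8)(11.6) = 271.18
v = √271.18 = 16.47 m/s

v = 16.5 m/s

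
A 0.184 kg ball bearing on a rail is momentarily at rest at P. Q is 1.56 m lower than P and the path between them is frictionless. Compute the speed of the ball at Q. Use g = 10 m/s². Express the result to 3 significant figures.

v = 5.59 m/s

Equating total energy at the two states: mgh = ½mv²
The mass cancels from both sides.
v = √(2gh) = √(2 × 10 × 1.56) = √31.200 = 5.586 m/s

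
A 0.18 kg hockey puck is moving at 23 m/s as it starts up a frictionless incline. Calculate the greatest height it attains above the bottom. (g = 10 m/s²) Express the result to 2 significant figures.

Setting KE at the bottom equal to PE gained: ½mv² = mgh
h = v²/(2g) = 23²/(2 × 10) = 26.45 m

h = 26 m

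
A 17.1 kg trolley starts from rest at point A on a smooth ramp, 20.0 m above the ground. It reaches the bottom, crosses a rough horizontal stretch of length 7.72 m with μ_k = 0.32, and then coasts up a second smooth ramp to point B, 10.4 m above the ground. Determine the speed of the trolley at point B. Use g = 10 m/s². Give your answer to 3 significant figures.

Energy at A: mgh₁ = (17.1)(10)(20.0) = 3420.0 J
Friction loss: W_f = μ_k mg d = 422.4 J
At B: ½mv² + mgh₂ = mgh₁ − W_f
½mv² = 3420.0 − 422.4 − 1778.4 = 1219.2 J
v = √(2 × 1219.2/17.1) = 11.94 m/s

v = 11.9 m/s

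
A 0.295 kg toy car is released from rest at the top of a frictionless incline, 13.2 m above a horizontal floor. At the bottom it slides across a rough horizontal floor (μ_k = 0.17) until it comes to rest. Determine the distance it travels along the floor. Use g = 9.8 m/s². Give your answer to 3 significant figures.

Energy at the top = energy at the end + work done against friction:
At rest all PE has been dissipated by friction: mgh = μ_k m g d
d = h/μ_k = 13.2/0.17 = 77.65 m

d = 77.6 m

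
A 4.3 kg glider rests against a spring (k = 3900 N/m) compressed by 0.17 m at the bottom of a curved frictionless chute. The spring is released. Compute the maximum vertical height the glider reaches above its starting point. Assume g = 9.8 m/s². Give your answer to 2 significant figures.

h = 1.3 m

Energy conservation from release to the highest point: ½kx² = mgh
h = kx²/(2mg) = (3900)(0.17)²/(2 × 4.3 × 9.8) = 1.337 m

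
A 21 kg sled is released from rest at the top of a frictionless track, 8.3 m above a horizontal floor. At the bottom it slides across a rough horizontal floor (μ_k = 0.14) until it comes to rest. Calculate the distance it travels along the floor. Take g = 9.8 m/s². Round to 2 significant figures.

d = 59 m

Energy bookkeeping (friction removes W_f = μ_k N d):
At rest all PE has been dissipated by friction: mgh = μ_k m g d
d = h/μ_k = 8.3/0.14 = 59.29 m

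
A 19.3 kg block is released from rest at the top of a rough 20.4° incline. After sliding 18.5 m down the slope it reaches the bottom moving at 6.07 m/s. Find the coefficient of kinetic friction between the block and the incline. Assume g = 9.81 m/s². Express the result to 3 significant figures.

μ_k = 0.264

mgh = ½mv² + μ_k (mg cosθ) L, with h = L sinθ
mgL sinθ = 1220.9 J; ½mv² = 355.55 J
W_f = 1220.9 − 355.55 = 865.4 J
μ_k = W_f/(mg cosθ · L) = 865.4/(177.5 × 18.5) = 0.2636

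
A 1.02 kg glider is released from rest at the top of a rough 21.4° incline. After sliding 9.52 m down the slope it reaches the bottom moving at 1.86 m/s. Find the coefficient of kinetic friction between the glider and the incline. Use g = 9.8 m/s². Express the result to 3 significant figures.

μ_k = 0.372

Energy balance down the incline: mg L sinθ − ½mv² = μ_k (mg cosθ) L
mgL sinθ = 34.722 J; ½mv² = 1.7644 J
W_f = 34.722 − 1.7644 = 32.96 J
μ_k = W_f/(mg cosθ · L) = 32.96/(9.307 × 9.52) = 0.3720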